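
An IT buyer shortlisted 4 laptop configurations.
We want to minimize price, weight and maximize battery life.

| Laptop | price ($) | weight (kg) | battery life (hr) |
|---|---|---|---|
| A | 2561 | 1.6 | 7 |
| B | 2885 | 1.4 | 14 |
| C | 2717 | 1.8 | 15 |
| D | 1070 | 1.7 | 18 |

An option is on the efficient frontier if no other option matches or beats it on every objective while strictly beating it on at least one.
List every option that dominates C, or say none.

D

D: price 1070≤2717, weight 1.7≤1.8, battery life 18≥15 — dominates C.
Others (A, B) are each worse than C on at least one objective.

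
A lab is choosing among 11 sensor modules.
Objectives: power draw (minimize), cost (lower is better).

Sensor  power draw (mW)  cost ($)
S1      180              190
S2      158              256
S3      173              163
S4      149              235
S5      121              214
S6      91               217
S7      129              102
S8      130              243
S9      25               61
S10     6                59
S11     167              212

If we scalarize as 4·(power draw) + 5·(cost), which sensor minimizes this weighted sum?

S1: 4·180 + 5·190 = 1670
S2: 4·158 + 5·256 = 1912
S3: 4·173 + 5·163 = 1507
S4: 4·149 + 5·235 = 1771
S5: 4·121 + 5·214 = 1554
S6: 4·91 + 5·217 = 1449
S7: 4·129 + 5·102 = 1026
S8: 4·130 + 5·243 = 1735
S9: 4·25 + 5·61 = 405
S10: 4·6 + 5·59 = 319
S11: 4·167 + 5·212 = 1728
Lowest: S10 at 319.

S10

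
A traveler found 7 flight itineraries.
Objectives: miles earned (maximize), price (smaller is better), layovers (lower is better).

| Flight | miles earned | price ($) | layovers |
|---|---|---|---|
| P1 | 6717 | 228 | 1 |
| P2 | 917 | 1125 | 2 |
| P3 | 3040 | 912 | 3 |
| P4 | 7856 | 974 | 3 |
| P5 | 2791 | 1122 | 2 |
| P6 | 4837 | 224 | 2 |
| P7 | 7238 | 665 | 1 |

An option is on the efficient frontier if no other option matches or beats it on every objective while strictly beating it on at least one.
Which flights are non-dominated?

P1: not dominated.
P2: dominated by P1 (miles earned 6717≥917, price 228≤1125, layovers 1≤2).
P3: dominated by P1 (miles earned 6717≥3040, price 228≤912, layovers 1≤3).
P4: not dominated (best miles earned).
P5: dominated by P1 (miles earned 6717≥2791, price 228≤1122, layovers 1≤2).
P6: not dominated (best price).
P7: not dominated.

P1, P4, P6, P7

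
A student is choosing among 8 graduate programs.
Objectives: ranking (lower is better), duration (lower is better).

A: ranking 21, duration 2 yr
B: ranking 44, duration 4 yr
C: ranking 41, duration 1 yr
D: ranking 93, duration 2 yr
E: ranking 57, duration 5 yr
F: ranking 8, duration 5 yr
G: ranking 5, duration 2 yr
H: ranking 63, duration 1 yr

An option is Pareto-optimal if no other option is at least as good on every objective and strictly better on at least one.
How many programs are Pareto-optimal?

A: dominated by G (ranking 5≤21, duration 2≤2).
B: dominated by A (ranking 21≤44, duration 2≤4).
C: not dominated.
D: dominated by A (ranking 21≤93, duration 2≤2).
E: dominated by A (ranking 21≤57, duration 2≤5).
F: dominated by G (ranking 5≤8, duration 2≤5).
G: not dominated (best ranking).
H: dominated by C (ranking 41≤63, duration 1≤1).
Pareto-optimal: C, G → 2.

2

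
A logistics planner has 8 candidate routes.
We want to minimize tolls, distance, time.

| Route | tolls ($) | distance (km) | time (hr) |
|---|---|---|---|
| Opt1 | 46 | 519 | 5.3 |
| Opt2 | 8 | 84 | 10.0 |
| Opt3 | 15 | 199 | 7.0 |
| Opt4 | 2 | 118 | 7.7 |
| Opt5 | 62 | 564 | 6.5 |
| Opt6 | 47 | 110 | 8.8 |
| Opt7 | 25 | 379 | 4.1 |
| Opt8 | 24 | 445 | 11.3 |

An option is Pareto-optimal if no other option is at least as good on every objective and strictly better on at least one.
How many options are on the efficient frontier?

5

Opt1: dominated by Opt7 (tolls 25≤46, distance 379≤519, time 4.1≤5.3).
Opt2: not dominated (best distance).
Opt3: not dominated.
Opt4: not dominated (best tolls).
Opt5: dominated by Opt1 (tolls 46≤62, distance 519≤564, time 5.3≤6.5).
Opt6: not dominated.
Opt7: not dominated (best time).
Opt8: dominated by Opt2 (tolls 8≤24, distance 84≤445, time 10.0≤11.3).
Pareto-optimal: Opt2, Opt3, Opt4, Opt6, Opt7 → 5.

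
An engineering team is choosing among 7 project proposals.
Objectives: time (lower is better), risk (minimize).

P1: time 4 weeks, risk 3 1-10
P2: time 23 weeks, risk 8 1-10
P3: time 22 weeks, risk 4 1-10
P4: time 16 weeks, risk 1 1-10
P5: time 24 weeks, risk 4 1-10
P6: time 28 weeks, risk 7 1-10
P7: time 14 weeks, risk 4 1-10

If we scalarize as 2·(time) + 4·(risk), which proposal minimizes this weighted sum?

P1: 2·4 + 4·3 = 20
P2: 2·23 + 4·8 = 78
P3: 2·22 + 4·4 = 60
P4: 2·16 + 4·1 = 36
P5: 2·24 + 4·4 = 64
P6: 2·28 + 4·7 = 84
P7: 2·14 + 4·4 = 44
Lowest: P1 at 20.

P1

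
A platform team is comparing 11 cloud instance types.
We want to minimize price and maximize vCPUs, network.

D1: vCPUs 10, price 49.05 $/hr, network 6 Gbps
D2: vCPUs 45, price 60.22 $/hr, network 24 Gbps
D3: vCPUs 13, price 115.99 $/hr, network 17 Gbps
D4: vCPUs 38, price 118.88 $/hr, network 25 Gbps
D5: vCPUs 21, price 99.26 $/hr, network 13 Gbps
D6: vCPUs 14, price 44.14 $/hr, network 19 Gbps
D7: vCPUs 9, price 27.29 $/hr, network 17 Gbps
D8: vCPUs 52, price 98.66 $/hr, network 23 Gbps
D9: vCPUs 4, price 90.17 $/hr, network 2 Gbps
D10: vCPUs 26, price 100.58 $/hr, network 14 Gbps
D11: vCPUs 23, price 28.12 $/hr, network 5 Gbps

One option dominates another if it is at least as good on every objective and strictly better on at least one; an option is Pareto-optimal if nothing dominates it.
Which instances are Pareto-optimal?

D1: dominated by D6 (vCPUs 14≥10, price 44.14≤49.05, network 19≥6).
D2: not dominated.
D3: dominated by D2 (vCPUs 45≥13, price 60.22≤115.99, network 24≥17).
D4: not dominated (best network).
D5: dominated by D2 (vCPUs 45≥21, price 60.22≤99.26, network 24≥13).
D6: not dominated.
D7: not dominated (best price).
D8: not dominated (best vCPUs).
D9: dominated by D1 (vCPUs 10≥4, price 49.05≤90.17, network 6≥2).
D10: dominated by D2 (vCPUs 45≥26, price 60.22≤100.58, network 24≥14).
D11: not dominated.

D2, D4, D6, D7, D8, D11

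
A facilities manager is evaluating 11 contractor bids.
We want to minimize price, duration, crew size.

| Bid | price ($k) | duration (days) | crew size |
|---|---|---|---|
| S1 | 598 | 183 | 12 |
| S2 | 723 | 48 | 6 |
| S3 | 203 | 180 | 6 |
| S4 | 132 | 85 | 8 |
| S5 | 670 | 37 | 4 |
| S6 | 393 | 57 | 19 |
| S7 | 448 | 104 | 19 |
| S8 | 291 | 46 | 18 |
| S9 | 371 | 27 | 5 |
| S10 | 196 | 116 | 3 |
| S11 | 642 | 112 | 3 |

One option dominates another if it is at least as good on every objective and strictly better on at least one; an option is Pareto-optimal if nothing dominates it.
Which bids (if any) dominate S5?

S1: worse on duration (183 vs 37).
S2: worse on price (723 vs 670).
S3: worse on duration (180 vs 37).
S4: worse on duration (85 vs 37).
S6: worse on duration (57 vs 37).
S7: worse on duration (104 vs 37).
S8: worse on duration (46 vs 37).
S9: worse on crew size (5 vs 4).
S10: worse on duration (116 vs 37).
S11: worse on duration (112 vs 37).
No option dominates S5.

none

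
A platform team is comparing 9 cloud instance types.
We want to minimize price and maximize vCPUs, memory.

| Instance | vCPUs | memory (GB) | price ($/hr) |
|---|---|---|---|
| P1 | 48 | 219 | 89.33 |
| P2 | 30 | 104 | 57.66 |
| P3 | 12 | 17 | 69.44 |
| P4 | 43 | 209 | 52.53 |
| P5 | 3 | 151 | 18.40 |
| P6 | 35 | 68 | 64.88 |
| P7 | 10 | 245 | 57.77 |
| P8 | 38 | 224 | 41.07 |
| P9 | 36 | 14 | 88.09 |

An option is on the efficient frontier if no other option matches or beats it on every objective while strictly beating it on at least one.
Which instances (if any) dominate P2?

P4: vCPUs 43≥30, memory 209≥104, price 52.53≤57.66 — dominates P2.
P8: vCPUs 38≥30, memory 224≥104, price 41.07≤57.66 — dominates P2.
Others (P1, P3, P5, P6, P7, P9) are each worse than P2 on at least one objective.

P4, P8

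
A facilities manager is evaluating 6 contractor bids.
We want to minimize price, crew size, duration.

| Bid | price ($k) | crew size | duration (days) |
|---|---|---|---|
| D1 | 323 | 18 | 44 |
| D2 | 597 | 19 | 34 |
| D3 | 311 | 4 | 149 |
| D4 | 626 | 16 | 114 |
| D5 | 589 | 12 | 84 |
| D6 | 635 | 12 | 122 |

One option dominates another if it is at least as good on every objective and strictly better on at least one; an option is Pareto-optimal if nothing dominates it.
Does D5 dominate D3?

D5 vs D3: D5 is worse on price (589 vs 311), so it does not dominate D3.

No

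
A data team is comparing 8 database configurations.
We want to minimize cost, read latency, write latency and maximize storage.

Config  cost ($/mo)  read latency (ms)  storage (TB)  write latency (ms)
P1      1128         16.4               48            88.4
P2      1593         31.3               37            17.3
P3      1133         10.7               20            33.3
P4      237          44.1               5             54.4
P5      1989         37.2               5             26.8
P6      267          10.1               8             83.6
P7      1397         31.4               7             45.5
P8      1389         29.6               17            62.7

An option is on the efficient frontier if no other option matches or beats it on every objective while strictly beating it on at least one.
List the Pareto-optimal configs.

P1, P2, P3, P4, P6

P1: not dominated (best storage).
P2: not dominated (best write latency).
P3: not dominated.
P4: not dominated (best cost).
P5: dominated by P2 (cost 1593≤1989, read latency 31.3≤37.2, storage 37≥5, write latency 17.3≤26.8).
P6: not dominated (best read latency).
P7: dominated by P3 (cost 1133≤1397, read latency 10.7≤31.4, storage 20≥7, write latency 33.3≤45.5).
P8: dominated by P3 (cost 1133≤1389, read latency 10.7≤29.6, storage 20≥17, write latency 33.3≤62.7).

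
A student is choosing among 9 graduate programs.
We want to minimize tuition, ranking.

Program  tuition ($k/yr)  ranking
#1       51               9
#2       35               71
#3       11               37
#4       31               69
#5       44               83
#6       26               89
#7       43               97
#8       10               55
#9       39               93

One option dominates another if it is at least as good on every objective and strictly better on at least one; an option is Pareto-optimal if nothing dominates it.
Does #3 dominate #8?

No

#3 vs #8: #3 is worse on tuition (11 vs 10), so it does not dominate #8.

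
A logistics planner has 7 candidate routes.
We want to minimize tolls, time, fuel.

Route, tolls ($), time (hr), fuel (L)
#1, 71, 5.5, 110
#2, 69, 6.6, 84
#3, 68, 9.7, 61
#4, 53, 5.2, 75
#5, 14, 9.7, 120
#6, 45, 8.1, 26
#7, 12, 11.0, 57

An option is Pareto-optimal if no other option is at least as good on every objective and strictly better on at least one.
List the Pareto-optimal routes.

#1: dominated by #4 (tolls 53≤71, time 5.2≤5.5, fuel 75≤110).
#2: dominated by #4 (tolls 53≤69, time 5.2≤6.6, fuel 75≤84).
#3: dominated by #6 (tolls 45≤68, time 8.1≤9.7, fuel 26≤61).
#4: not dominated (best time).
#5: not dominated.
#6: not dominated (best fuel).
#7: not dominated (best tolls).

#4, #5, #6, #7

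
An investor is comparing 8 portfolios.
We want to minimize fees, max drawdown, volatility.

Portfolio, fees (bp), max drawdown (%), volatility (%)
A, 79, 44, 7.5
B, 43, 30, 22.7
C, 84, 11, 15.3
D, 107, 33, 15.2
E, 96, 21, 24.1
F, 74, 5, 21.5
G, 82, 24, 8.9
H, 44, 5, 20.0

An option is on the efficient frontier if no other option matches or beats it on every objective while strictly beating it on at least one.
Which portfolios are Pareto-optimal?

A, B, C, G, H

A: not dominated (best volatility).
B: not dominated (best fees).
C: not dominated.
D: dominated by G (fees 82≤107, max drawdown 24≤33, volatility 8.9≤15.2).
E: dominated by C (fees 84≤96, max drawdown 11≤21, volatility 15.3≤24.1).
F: dominated by H (fees 44≤74, max drawdown 5≤5, volatility 20.0≤21.5).
G: not dominated.
H: not dominated.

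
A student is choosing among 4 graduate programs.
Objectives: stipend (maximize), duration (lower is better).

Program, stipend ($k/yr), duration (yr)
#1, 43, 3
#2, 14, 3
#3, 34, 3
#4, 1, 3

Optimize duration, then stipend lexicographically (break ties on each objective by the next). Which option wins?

#1

First minimize duration: best is 3, kept {#1, #2, #3, #4}.
Then maximize stipend: best is 43, kept {#1}.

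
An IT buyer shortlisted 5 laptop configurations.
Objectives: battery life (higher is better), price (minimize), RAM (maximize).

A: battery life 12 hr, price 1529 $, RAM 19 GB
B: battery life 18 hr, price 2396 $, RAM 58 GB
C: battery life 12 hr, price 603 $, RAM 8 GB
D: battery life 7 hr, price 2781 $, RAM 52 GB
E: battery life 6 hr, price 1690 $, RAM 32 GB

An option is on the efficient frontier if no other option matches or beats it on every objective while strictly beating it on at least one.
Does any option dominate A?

B: worse on price (2396 vs 1529).
C: worse on RAM (8 vs 19).
D: worse on battery life (7 vs 12).
E: worse on battery life (6 vs 12).
No option is at least as good as A on every objective and strictly better on one.

No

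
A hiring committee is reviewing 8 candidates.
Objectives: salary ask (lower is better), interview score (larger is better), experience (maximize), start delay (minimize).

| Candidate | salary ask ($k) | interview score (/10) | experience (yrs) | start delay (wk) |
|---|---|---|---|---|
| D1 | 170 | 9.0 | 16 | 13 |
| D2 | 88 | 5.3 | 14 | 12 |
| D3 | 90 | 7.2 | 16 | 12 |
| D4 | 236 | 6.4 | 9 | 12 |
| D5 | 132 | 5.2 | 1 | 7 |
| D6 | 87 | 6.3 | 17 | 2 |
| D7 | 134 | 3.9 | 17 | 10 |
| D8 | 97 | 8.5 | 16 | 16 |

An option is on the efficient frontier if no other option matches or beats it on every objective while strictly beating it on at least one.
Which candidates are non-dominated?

D1, D3, D6, D8

D1: not dominated (best interview score).
D2: dominated by D6 (salary ask 87≤88, interview score 6.3≥5.3, experience 17≥14, start delay 2≤12).
D3: not dominated.
D4: dominated by D3 (salary ask 90≤236, interview score 7.2≥6.4, experience 16≥9, start delay 12≤12).
D5: dominated by D6 (salary ask 87≤132, interview score 6.3≥5.2, experience 17≥1, start delay 2≤7).
D6: not dominated (best salary ask).
D7: dominated by D6 (salary ask 87≤134, interview score 6.3≥3.9, experience 17≥17, start delay 2≤10).
D8: not dominated.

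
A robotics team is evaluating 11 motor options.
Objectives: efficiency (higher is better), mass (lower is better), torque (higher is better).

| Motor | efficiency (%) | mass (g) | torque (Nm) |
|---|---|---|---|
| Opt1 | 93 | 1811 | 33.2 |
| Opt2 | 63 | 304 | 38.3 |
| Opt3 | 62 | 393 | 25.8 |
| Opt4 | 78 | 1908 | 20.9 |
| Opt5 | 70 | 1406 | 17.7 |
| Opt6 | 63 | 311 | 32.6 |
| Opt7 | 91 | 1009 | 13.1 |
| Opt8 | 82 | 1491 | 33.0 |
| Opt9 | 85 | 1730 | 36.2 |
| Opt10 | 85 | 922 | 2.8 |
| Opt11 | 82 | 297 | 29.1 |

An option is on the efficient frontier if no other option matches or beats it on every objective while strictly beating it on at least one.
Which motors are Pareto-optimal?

Opt1, Opt2, Opt7, Opt8, Opt9, Opt10, Opt11

Opt1: not dominated (best efficiency).
Opt2: not dominated (best torque).
Opt3: dominated by Opt2 (efficiency 63≥62, mass 304≤393, torque 38.3≥25.8).
Opt4: dominated by Opt1 (efficiency 93≥78, mass 1811≤1908, torque 33.2≥20.9).
Opt5: dominated by Opt11 (efficiency 82≥70, mass 297≤1406, torque 29.1≥17.7).
Opt6: dominated by Opt2 (efficiency 63≥63, mass 304≤311, torque 38.3≥32.6).
Opt7: not dominated.
Opt8: not dominated.
Opt9: not dominated.
Opt10: not dominated.
Opt11: not dominated (best mass).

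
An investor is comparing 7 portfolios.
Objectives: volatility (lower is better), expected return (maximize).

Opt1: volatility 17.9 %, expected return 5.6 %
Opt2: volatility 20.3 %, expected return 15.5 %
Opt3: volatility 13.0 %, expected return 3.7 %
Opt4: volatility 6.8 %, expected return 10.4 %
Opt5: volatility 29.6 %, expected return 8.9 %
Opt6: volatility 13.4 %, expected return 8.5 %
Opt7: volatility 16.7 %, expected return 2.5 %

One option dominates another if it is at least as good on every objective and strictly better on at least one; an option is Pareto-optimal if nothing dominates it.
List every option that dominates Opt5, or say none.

Opt2: volatility 20.3≤29.6, expected return 15.5≥8.9 — dominates Opt5.
Opt4: volatility 6.8≤29.6, expected return 10.4≥8.9 — dominates Opt5.
Others (Opt1, Opt3, Opt6, Opt7) are each worse than Opt5 on at least one objective.

Opt2, Opt4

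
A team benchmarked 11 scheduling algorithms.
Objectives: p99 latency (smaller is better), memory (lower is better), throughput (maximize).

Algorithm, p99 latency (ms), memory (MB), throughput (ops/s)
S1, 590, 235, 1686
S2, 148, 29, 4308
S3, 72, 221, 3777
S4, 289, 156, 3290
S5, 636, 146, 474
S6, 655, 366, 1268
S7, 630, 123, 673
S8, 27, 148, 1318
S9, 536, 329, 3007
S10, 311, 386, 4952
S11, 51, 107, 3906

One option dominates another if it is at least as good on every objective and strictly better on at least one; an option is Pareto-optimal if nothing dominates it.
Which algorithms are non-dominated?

S2, S8, S10, S11

S1: dominated by S2 (p99 latency 148≤590, memory 29≤235, throughput 4308≥1686).
S2: not dominated (best memory).
S3: dominated by S11 (p99 latency 51≤72, memory 107≤221, throughput 3906≥3777).
S4: dominated by S2 (p99 latency 148≤289, memory 29≤156, throughput 4308≥3290).
S5: dominated by S2 (p99 latency 148≤636, memory 29≤146, throughput 4308≥474).
S6: dominated by S1 (p99 latency 590≤655, memory 235≤366, throughput 1686≥1268).
S7: dominated by S2 (p99 latency 148≤630, memory 29≤123, throughput 4308≥673).
S8: not dominated (best p99 latency).
S9: dominated by S2 (p99 latency 148≤536, memory 29≤329, throughput 4308≥3007).
S10: not dominated (best throughput).
S11: not dominated.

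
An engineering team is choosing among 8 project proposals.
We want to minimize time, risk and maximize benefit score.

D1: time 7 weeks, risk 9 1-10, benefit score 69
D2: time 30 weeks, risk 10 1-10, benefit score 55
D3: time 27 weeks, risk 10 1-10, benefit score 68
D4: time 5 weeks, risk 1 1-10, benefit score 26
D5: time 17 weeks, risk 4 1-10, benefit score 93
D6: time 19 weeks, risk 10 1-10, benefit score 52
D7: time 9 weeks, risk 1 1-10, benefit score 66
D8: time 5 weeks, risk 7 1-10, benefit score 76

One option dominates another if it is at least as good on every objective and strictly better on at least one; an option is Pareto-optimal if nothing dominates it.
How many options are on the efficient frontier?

4

D1: dominated by D8 (time 5≤7, risk 7≤9, benefit score 76≥69).
D2: dominated by D1 (time 7≤30, risk 9≤10, benefit score 69≥55).
D3: dominated by D1 (time 7≤27, risk 9≤10, benefit score 69≥68).
D4: not dominated.
D5: not dominated (best benefit score).
D6: dominated by D1 (time 7≤19, risk 9≤10, benefit score 69≥52).
D7: not dominated.
D8: not dominated.
Pareto-optimal: D4, D5, D7, D8 → 4.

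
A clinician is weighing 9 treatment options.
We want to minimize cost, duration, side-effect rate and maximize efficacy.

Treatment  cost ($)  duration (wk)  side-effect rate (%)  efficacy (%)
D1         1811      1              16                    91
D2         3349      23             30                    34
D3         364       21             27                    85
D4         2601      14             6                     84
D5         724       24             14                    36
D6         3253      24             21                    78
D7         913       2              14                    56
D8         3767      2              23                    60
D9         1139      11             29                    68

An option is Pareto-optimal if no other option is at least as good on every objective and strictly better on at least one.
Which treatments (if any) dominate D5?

none

D1: worse on cost (1811 vs 724).
D2: worse on cost (3349 vs 724).
D3: worse on side-effect rate (27 vs 14).
D4: worse on cost (2601 vs 724).
D6: worse on cost (3253 vs 724).
D7: worse on cost (913 vs 724).
D8: worse on cost (3767 vs 724).
D9: worse on cost (1139 vs 724).
No option dominates D5.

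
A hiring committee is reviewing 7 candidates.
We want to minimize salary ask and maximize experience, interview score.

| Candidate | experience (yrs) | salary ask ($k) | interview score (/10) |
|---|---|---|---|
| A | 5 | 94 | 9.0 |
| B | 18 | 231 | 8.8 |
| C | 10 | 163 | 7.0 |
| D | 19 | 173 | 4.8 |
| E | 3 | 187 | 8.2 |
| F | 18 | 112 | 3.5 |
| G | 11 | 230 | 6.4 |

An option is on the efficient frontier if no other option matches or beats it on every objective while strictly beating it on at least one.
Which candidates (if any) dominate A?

B: worse on salary ask (231 vs 94).
C: worse on salary ask (163 vs 94).
D: worse on salary ask (173 vs 94).
E: worse on experience (3 vs 5).
F: worse on salary ask (112 vs 94).
G: worse on salary ask (230 vs 94).
No option dominates A.

none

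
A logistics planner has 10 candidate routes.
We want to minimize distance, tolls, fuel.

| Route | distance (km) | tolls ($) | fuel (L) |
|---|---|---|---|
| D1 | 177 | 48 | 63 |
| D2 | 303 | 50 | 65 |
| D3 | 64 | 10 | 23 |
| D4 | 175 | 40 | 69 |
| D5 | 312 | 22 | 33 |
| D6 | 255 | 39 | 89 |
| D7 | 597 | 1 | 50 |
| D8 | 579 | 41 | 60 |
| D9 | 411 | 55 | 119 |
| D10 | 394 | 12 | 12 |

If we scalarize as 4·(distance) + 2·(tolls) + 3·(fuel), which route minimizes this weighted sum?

D3

D1: 4·177 + 2·48 + 3·63 = 993
D2: 4·303 + 2·50 + 3·65 = 1507
D3: 4·64 + 2·10 + 3·23 = 345
D4: 4·175 + 2·40 + 3·69 = 987
D5: 4·312 + 2·22 + 3·33 = 1391
D6: 4·255 + 2·39 + 3·89 = 1365
D7: 4·597 + 2·1 + 3·50 = 2540
D8: 4·579 + 2·41 + 3·60 = 2578
D9: 4·411 + 2·55 + 3·119 = 2111
D10: 4·394 + 2·12 + 3·12 = 1636
Lowest: D3 at 345.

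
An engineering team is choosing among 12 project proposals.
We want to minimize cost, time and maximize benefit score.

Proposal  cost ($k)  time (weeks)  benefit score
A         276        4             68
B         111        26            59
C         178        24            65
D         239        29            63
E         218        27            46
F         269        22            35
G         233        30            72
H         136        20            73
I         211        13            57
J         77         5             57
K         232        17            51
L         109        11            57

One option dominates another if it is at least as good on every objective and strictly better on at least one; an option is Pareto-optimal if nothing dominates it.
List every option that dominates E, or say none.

B: cost 111≤218, time 26≤27, benefit score 59≥46 — dominates E.
C: cost 178≤218, time 24≤27, benefit score 65≥46 — dominates E.
H: cost 136≤218, time 20≤27, benefit score 73≥46 — dominates E.
I: cost 211≤218, time 13≤27, benefit score 57≥46 — dominates E.
J: cost 77≤218, time 5≤27, benefit score 57≥46 — dominates E.
L: cost 109≤218, time 11≤27, benefit score 57≥46 — dominates E.
Others (A, D, F, G, K) are each worse than E on at least one objective.

B, C, H, I, J, L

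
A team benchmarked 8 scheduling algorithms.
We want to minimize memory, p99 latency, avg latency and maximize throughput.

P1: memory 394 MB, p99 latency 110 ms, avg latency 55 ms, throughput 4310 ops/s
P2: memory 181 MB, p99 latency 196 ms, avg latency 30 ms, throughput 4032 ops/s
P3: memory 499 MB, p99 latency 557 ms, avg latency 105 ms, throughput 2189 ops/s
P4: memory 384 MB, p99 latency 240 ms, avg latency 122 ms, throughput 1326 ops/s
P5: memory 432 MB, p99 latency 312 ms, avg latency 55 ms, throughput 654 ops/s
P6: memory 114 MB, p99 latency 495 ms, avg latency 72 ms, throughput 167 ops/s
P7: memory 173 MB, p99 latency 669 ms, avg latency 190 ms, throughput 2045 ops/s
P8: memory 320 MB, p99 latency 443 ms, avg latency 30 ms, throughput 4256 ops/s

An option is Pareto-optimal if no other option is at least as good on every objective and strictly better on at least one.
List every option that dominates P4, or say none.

P2: memory 181≤384, p99 latency 196≤240, avg latency 30≤122, throughput 4032≥1326 — dominates P4.
Others (P1, P3, P5, P6, P7, P8) are each worse than P4 on at least one objective.

P2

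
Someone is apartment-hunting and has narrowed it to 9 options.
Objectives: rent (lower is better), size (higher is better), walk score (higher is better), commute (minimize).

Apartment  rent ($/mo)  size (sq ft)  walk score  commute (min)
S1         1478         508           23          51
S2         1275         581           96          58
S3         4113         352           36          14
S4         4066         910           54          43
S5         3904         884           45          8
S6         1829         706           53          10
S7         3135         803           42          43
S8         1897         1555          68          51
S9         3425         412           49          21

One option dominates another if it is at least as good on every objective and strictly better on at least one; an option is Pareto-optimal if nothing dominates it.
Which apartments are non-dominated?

S1: not dominated.
S2: not dominated (best rent).
S3: dominated by S5 (rent 3904≤4113, size 884≥352, walk score 45≥36, commute 8≤14).
S4: not dominated.
S5: not dominated (best commute).
S6: not dominated.
S7: not dominated.
S8: not dominated (best size).
S9: dominated by S6 (rent 1829≤3425, size 706≥412, walk score 53≥49, commute 10≤21).

S1, S2, S4, S5, S6, S7, S8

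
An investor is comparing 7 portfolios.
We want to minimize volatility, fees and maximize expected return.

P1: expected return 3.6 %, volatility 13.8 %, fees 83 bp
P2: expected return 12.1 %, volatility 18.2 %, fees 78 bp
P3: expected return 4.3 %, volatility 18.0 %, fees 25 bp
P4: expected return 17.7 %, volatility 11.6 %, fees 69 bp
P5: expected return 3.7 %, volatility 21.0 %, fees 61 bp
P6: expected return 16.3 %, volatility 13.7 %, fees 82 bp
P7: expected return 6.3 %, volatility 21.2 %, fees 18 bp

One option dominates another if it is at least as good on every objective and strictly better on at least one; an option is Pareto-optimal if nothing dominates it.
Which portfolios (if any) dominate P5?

P3: expected return 4.3≥3.7, volatility 18.0≤21.0, fees 25≤61 — dominates P5.
Others (P1, P2, P4, P6, P7) are each worse than P5 on at least one objective.

P3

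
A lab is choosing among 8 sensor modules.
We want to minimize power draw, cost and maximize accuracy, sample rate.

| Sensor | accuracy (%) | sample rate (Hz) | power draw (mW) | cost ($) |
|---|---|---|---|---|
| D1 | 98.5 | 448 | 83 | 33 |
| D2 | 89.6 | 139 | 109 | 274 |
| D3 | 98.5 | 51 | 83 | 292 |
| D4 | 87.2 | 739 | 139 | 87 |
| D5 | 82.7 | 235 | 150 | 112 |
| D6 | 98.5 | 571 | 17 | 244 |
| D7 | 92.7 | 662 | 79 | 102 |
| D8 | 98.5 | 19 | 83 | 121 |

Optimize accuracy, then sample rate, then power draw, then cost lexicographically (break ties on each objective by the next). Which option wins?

First maximize accuracy: best is 98.5, kept {D1, D3, D6, D8}.
Then maximize sample rate: best is 571, kept {D6}.

D6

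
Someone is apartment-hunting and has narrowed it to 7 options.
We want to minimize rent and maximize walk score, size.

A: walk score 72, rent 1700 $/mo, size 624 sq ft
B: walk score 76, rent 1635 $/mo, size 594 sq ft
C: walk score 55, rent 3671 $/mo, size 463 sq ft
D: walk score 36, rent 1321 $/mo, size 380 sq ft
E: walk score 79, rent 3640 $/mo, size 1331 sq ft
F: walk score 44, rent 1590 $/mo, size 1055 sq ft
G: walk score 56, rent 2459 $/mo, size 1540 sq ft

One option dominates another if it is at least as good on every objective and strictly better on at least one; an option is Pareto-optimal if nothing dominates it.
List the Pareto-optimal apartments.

A, B, D, E, F, G

A: not dominated.
B: not dominated.
C: dominated by A (walk score 72≥55, rent 1700≤3671, size 624≥463).
D: not dominated (best rent).
E: not dominated (best walk score).
F: not dominated.
G: not dominated (best size).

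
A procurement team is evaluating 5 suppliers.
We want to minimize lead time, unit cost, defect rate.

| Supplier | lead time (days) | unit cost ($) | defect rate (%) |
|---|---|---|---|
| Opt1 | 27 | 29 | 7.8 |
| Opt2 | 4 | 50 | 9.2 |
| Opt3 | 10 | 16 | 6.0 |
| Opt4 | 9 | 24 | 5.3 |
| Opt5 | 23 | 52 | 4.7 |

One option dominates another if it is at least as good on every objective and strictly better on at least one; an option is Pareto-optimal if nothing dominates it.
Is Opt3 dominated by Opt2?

No

Opt2 vs Opt3: Opt2 is worse on unit cost (50 vs 16), so it does not dominate Opt3.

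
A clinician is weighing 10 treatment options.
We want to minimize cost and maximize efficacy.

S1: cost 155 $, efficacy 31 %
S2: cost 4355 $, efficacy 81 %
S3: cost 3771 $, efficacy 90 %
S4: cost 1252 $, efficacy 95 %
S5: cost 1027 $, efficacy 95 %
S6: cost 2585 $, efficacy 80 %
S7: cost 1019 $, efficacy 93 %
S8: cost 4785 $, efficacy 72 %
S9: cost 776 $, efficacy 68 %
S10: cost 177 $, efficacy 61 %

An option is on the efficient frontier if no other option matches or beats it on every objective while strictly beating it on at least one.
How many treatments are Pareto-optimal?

5

S1: not dominated (best cost).
S2: dominated by S3 (cost 3771≤4355, efficacy 90≥81).
S3: dominated by S4 (cost 1252≤3771, efficacy 95≥90).
S4: dominated by S5 (cost 1027≤1252, efficacy 95≥95).
S5: not dominated.
S6: dominated by S4 (cost 1252≤2585, efficacy 95≥80).
S7: not dominated.
S8: dominated by S2 (cost 4355≤4785, efficacy 81≥72).
S9: not dominated.
S10: not dominated.
Pareto-optimal: S1, S5, S7, S9, S10 → 5.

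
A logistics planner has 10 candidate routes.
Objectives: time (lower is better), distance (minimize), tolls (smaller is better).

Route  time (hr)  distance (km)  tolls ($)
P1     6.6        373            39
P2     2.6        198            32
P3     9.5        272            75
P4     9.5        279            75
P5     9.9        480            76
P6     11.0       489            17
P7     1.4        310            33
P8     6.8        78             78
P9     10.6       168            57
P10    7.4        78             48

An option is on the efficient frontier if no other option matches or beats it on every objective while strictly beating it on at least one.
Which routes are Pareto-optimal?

P1: dominated by P2 (time 2.6≤6.6, distance 198≤373, tolls 32≤39).
P2: not dominated.
P3: dominated by P2 (time 2.6≤9.5, distance 198≤272, tolls 32≤75).
P4: dominated by P2 (time 2.6≤9.5, distance 198≤279, tolls 32≤75).
P5: dominated by P1 (time 6.6≤9.9, distance 373≤480, tolls 39≤76).
P6: not dominated (best tolls).
P7: not dominated (best time).
P8: not dominated.
P9: dominated by P10 (time 7.4≤10.6, distance 78≤168, tolls 48≤57).
P10: not dominated.

P2, P6, P7, P8, P10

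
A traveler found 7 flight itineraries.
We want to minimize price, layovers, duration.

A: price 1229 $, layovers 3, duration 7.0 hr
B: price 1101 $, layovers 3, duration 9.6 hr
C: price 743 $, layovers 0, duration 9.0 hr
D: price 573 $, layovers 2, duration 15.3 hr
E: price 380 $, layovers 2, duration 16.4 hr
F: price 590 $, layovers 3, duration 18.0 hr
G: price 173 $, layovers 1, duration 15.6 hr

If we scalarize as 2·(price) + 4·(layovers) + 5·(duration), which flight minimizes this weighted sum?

G

A: 2·1229 + 4·3 + 5·7.0 = 2505.0
B: 2·1101 + 4·3 + 5·9.6 = 2262.0
C: 2·743 + 4·0 + 5·9.0 = 1531.0
D: 2·573 + 4·2 + 5·15.3 = 1230.5
E: 2·380 + 4·2 + 5·16.4 = 850.0
F: 2·590 + 4·3 + 5·18.0 = 1282.0
G: 2·173 + 4·1 + 5·15.6 = 428.0
Lowest: G at 428.0.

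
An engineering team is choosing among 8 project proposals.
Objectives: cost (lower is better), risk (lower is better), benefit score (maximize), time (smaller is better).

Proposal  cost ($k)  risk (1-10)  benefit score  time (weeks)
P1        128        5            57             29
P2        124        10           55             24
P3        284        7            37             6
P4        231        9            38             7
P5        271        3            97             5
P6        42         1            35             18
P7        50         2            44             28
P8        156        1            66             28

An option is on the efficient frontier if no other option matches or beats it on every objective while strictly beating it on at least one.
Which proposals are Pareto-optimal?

P1: not dominated.
P2: not dominated.
P3: dominated by P5 (cost 271≤284, risk 3≤7, benefit score 97≥37, time 5≤6).
P4: not dominated.
P5: not dominated (best benefit score).
P6: not dominated (best cost).
P7: not dominated.
P8: not dominated.

P1, P2, P4, P5, P6, P7, P8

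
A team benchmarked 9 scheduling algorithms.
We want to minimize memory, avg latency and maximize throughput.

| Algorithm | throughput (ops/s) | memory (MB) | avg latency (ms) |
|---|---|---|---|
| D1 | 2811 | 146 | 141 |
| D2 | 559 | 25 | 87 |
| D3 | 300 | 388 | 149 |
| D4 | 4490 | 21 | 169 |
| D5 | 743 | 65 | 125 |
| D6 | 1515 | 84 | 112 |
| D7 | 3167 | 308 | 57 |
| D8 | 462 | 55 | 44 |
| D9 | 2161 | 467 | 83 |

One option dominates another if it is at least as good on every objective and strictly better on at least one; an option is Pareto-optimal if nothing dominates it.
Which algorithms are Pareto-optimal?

D1: not dominated.
D2: not dominated.
D3: dominated by D1 (throughput 2811≥300, memory 146≤388, avg latency 141≤149).
D4: not dominated (best throughput).
D5: not dominated.
D6: not dominated.
D7: not dominated.
D8: not dominated (best avg latency).
D9: dominated by D7 (throughput 3167≥2161, memory 308≤467, avg latency 57≤83).

D1, D2, D4, D5, D6, D7, D8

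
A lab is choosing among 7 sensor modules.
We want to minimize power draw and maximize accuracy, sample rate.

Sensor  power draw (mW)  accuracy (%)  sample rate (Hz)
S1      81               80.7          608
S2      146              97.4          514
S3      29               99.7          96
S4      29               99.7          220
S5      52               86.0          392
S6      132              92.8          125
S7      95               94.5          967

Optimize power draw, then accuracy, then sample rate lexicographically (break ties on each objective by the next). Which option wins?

First minimize power draw: best is 29, kept {S3, S4}.
Then maximize accuracy: best is 99.7, kept {S3, S4}.
Then maximize sample rate: best is 220, kept {S4}.

S4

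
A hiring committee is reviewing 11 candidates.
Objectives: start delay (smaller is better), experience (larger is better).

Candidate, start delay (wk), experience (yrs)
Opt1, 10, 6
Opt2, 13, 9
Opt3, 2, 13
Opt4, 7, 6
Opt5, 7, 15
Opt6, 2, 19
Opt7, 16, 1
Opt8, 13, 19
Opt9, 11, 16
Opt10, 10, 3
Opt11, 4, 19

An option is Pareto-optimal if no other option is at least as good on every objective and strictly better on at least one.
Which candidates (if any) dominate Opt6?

Opt1: worse on start delay (10 vs 2).
Opt2: worse on start delay (13 vs 2).
Opt3: worse on experience (13 vs 19).
Opt4: worse on start delay (7 vs 2).
Opt5: worse on start delay (7 vs 2).
Opt7: worse on start delay (16 vs 2).
Opt8: worse on start delay (13 vs 2).
Opt9: worse on start delay (11 vs 2).
Opt10: worse on start delay (10 vs 2).
Opt11: worse on start delay (4 vs 2).
No option dominates Opt6.

none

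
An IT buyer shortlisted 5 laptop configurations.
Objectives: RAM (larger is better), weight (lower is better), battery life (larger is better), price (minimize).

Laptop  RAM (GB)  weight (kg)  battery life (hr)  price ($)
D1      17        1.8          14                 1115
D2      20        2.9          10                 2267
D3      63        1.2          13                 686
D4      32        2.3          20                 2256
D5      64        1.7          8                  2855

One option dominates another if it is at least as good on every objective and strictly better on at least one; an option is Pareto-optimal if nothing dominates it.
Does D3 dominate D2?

Yes

D3 vs D2: RAM 63≥20, weight 1.2≤2.9, battery life 13≥10, price 686≤2267 — D3 is at least as good on every objective with at least one strict improvement.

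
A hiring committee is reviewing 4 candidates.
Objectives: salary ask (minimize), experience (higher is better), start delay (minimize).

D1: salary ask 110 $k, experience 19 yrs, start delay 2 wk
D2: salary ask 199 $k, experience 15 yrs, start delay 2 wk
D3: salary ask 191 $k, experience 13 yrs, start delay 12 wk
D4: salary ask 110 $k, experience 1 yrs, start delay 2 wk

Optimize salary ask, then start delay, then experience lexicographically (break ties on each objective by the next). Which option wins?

First minimize salary ask: best is 110, kept {D1, D4}.
Then minimize start delay: best is 2, kept {D1, D4}.
Then maximize experience: best is 19, kept {D1}.

D1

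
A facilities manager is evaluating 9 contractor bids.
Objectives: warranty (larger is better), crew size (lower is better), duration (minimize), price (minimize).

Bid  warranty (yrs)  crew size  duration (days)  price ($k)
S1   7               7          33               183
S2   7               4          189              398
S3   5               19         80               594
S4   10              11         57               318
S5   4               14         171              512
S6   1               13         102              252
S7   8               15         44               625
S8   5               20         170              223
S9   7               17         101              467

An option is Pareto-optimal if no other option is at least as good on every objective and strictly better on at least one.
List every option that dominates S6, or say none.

S1: warranty 7≥1, crew size 7≤13, duration 33≤102, price 183≤252 — dominates S6.
Others (S2, S3, S4, S5, S7, S8, S9) are each worse than S6 on at least one objective.

S1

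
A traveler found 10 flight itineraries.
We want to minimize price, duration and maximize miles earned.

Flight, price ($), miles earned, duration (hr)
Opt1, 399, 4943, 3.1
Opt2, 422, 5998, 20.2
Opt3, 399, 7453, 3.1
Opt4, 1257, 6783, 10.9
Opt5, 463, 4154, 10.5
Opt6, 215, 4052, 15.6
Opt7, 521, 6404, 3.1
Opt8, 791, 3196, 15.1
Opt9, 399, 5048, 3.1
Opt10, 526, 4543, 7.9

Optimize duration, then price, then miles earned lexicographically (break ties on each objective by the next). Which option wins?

First minimize duration: best is 3.1, kept {Opt1, Opt3, Opt7, Opt9}.
Then minimize price: best is 399, kept {Opt1, Opt3, Opt9}.
Then maximize miles earned: best is 7453, kept {Opt3}.

Opt3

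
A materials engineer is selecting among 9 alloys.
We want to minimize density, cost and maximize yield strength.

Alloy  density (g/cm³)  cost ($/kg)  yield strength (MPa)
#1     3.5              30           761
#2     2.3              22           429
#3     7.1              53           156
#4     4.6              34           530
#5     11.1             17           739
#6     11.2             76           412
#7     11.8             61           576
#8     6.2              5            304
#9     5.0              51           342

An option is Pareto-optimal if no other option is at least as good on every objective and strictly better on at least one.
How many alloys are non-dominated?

4

#1: not dominated (best yield strength).
#2: not dominated (best density).
#3: dominated by #1 (density 3.5≤7.1, cost 30≤53, yield strength 761≥156).
#4: dominated by #1 (density 3.5≤4.6, cost 30≤34, yield strength 761≥530).
#5: not dominated.
#6: dominated by #1 (density 3.5≤11.2, cost 30≤76, yield strength 761≥412).
#7: dominated by #1 (density 3.5≤11.8, cost 30≤61, yield strength 761≥576).
#8: not dominated (best cost).
#9: dominated by #1 (density 3.5≤5.0, cost 30≤51, yield strength 761≥342).
Pareto-optimal: #1, #2, #5, #8 → 4.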